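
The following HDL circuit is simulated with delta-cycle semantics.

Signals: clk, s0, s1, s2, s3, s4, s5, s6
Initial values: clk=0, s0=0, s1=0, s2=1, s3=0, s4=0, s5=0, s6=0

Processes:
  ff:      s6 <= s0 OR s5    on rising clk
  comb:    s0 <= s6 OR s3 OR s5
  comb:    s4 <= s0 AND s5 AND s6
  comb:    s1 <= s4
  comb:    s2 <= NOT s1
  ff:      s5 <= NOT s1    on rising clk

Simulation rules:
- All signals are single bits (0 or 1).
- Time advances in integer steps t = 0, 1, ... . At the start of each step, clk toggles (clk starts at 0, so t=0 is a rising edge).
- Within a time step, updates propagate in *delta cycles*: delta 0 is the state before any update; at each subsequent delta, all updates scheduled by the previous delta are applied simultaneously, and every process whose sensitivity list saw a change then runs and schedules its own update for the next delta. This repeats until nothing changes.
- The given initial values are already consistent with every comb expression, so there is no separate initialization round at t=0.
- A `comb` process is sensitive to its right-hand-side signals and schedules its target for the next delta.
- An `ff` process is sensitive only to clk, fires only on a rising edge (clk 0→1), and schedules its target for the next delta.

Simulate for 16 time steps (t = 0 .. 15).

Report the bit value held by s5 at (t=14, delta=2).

1

t0.Δ0 s4=0 s3=0 s1=0 s2=1 clk=0 s0=0 s6=0 s5=0
t0.Δ1 s4=0 s3=0 s1=0 s2=1 clk=1 s0=0 s6=0 s5=0
t0.Δ2 s4=0 s3=0 s1=0 s2=1 clk=1 s0=0 s6=0 s5=1
t0.Δ3 s4=0 s3=0 s1=0 s2=1 clk=1 s0=1 s6=0 s5=1
t1.Δ0 s4=0 s3=0 s1=0 s2=1 clk=1 s0=1 s6=0 s5=1
t1.Δ1 s4=0 s3=0 s1=0 s2=1 clk=0 s0=1 s6=0 s5=1
t2.Δ0 s4=0 s3=0 s1=0 s2=1 clk=0 s0=1 s6=0 s5=1
t2.Δ1 s4=0 s3=0 s1=0 s2=1 clk=1 s0=1 s6=0 s5=1
t2.Δ2 s4=0 s3=0 s1=0 s2=1 clk=1 s0=1 s6=1 s5=1
t2.Δ3 s4=1 s3=0 s1=0 s2=1 clk=1 s0=1 s6=1 s5=1
t2.Δ4 s4=1 s3=0 s1=1 s2=1 clk=1 s0=1 s6=1 s5=1
t2.Δ5 s4=1 s3=0 s1=1 s2=0 clk=1 s0=1 s6=1 s5=1
t3.Δ0 s4=1 s3=0 s1=1 s2=0 clk=1 s0=1 s6=1 s5=1
t3.Δ1 s4=1 s3=0 s1=1 s2=0 clk=0 s0=1 s6=1 s5=1
t4.Δ0 s4=1 s3=0 s1=1 s2=0 clk=0 s0=1 s6=1 s5=1
t4.Δ1 s4=1 s3=0 s1=1 s2=0 clk=1 s0=1 s6=1 s5=1
t4.Δ2 s4=1 s3=0 s1=1 s2=0 clk=1 s0=1 s6=1 s5=0
t4.Δ3 s4=0 s3=0 s1=1 s2=0 clk=1 s0=1 s6=1 s5=0
t4.Δ4 s4=0 s3=0 s1=0 s2=0 clk=1 s0=1 s6=1 s5=0
t4.Δ5 s4=0 s3=0 s1=0 s2=1 clk=1 s0=1 s6=1 s5=0
t5.Δ0 s4=0 s3=0 s1=0 s2=1 clk=1 s0=1 s6=1 s5=0
t5.Δ1 s4=0 s3=0 s1=0 s2=1 clk=0 s0=1 s6=1 s5=0
t6.Δ0 s4=0 s3=0 s1=0 s2=1 clk=0 s0=1 s6=1 s5=0
t6.Δ1 s4=0 s3=0 s1=0 s2=1 clk=1 s0=1 s6=1 s5=0
t6.Δ2 s4=0 s3=0 s1=0 s2=1 clk=1 s0=1 s6=1 s5=1
t6.Δ3 s4=1 s3=0 s1=0 s2=1 clk=1 s0=1 s6=1 s5=1
t6.Δ4 s4=1 s3=0 s1=1 s2=1 clk=1 s0=1 s6=1 s5=1
t6.Δ5 s4=1 s3=0 s1=1 s2=0 clk=1 s0=1 s6=1 s5=1
t7.Δ0 s4=1 s3=0 s1=1 s2=0 clk=1 s0=1 s6=1 s5=1
t7.Δ1 s4=1 s3=0 s1=1 s2=0 clk=0 s0=1 s6=1 s5=1
t8.Δ0 s4=1 s3=0 s1=1 s2=0 clk=0 s0=1 s6=1 s5=1
t8.Δ1 s4=1 s3=0 s1=1 s2=0 clk=1 s0=1 s6=1 s5=1
t8.Δ2 s4=1 s3=0 s1=1 s2=0 clk=1 s0=1 s6=1 s5=0
t8.Δ3 s4=0 s3=0 s1=1 s2=0 clk=1 s0=1 s6=1 s5=0
t8.Δ4 s4=0 s3=0 s1=0 s2=0 clk=1 s0=1 s6=1 s5=0
t8.Δ5 s4=0 s3=0 s1=0 s2=1 clk=1 s0=1 s6=1 s5=0
t9.Δ0 s4=0 s3=0 s1=0 s2=1 clk=1 s0=1 s6=1 s5=0
t9.Δ1 s4=0 s3=0 s1=0 s2=1 clk=0 s0=1 s6=1 s5=0
t10.Δ0 s4=0 s3=0 s1=0 s2=1 clk=0 s0=1 s6=1 s5=0
t10.Δ1 s4=0 s3=0 s1=0 s2=1 clk=1 s0=1 s6=1 s5=0
t10.Δ2 s4=0 s3=0 s1=0 s2=1 clk=1 s0=1 s6=1 s5=1
t10.Δ3 s4=1 s3=0 s1=0 s2=1 clk=1 s0=1 s6=1 s5=1
t10.Δ4 s4=1 s3=0 s1=1 s2=1 clk=1 s0=1 s6=1 s5=1
t10.Δ5 s4=1 s3=0 s1=1 s2=0 clk=1 s0=1 s6=1 s5=1
t11.Δ0 s4=1 s3=0 s1=1 s2=0 clk=1 s0=1 s6=1 s5=1
t11.Δ1 s4=1 s3=0 s1=1 s2=0 clk=0 s0=1 s6=1 s5=1
t12.Δ0 s4=1 s3=0 s1=1 s2=0 clk=0 s0=1 s6=1 s5=1
t12.Δ1 s4=1 s3=0 s1=1 s2=0 clk=1 s0=1 s6=1 s5=1
t12.Δ2 s4=1 s3=0 s1=1 s2=0 clk=1 s0=1 s6=1 s5=0
t12.Δ3 s4=0 s3=0 s1=1 s2=0 clk=1 s0=1 s6=1 s5=0
t12.Δ4 s4=0 s3=0 s1=0 s2=0 clk=1 s0=1 s6=1 s5=0
t12.Δ5 s4=0 s3=0 s1=0 s2=1 clk=1 s0=1 s6=1 s5=0
t13.Δ0 s4=0 s3=0 s1=0 s2=1 clk=1 s0=1 s6=1 s5=0
t13.Δ1 s4=0 s3=0 s1=0 s2=1 clk=0 s0=1 s6=1 s5=0
t14.Δ0 s4=0 s3=0 s1=0 s2=1 clk=0 s0=1 s6=1 s5=0
t14.Δ1 s4=0 s3=0 s1=0 s2=1 clk=1 s0=1 s6=1 s5=0
t14.Δ2 s4=0 s3=0 s1=0 s2=1 clk=1 s0=1 s6=1 s5=1
t14.Δ3 s4=1 s3=0 s1=0 s2=1 clk=1 s0=1 s6=1 s5=1
t14.Δ4 s4=1 s3=0 s1=1 s2=1 clk=1 s0=1 s6=1 s5=1
t14.Δ5 s4=1 s3=0 s1=1 s2=0 clk=1 s0=1 s6=1 s5=1
t15.Δ0 s4=1 s3=0 s1=1 s2=0 clk=1 s0=1 s6=1 s5=1
t15.Δ1 s4=1 s3=0 s1=1 s2=0 clk=0 s0=1 s6=1 s5=1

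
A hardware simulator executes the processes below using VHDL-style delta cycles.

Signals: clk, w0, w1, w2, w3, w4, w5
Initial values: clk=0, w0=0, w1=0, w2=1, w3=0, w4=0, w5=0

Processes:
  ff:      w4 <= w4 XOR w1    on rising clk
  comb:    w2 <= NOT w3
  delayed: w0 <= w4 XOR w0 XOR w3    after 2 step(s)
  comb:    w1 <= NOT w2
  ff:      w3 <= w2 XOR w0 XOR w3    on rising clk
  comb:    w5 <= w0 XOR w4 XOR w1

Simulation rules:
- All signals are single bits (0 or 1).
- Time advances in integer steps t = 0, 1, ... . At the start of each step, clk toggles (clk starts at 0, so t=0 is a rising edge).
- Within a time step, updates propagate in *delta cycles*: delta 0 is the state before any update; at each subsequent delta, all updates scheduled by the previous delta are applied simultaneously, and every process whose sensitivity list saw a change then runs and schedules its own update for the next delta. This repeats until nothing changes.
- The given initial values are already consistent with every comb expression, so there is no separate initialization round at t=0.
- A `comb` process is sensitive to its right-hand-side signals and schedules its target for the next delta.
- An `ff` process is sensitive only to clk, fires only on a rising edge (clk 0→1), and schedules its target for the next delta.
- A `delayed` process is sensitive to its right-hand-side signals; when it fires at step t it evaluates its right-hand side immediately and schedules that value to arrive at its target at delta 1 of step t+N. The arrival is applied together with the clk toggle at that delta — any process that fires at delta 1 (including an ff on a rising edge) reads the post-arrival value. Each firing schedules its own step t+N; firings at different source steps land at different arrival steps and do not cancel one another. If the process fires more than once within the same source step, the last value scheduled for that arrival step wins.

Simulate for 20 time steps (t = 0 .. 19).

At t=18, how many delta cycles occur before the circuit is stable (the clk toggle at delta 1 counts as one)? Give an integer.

3

t0.Δ0 w4=0 w1=0 w3=0 clk=0 w2=1 w5=0 w0=0
t0.Δ1 w4=0 w1=0 w3=0 clk=1 w2=1 w5=0 w0=0
t0.Δ2 w4=0 w1=0 w3=1 clk=1 w2=1 w5=0 w0=0
t0.Δ3 w4=0 w1=0 w3=1 clk=1 w2=0 w5=0 w0=0
t0.Δ4 w4=0 w1=1 w3=1 clk=1 w2=0 w5=0 w0=0
t0.Δ5 w4=0 w1=1 w3=1 clk=1 w2=0 w5=1 w0=0
t1.Δ0 w4=0 w1=1 w3=1 clk=1 w2=0 w5=1 w0=0
t1.Δ1 w4=0 w1=1 w3=1 clk=0 w2=0 w5=1 w0=0
t2.Δ0 w4=0 w1=1 w3=1 clk=0 w2=0 w5=1 w0=0
t2.Δ1 w4=0 w1=1 w3=1 clk=1 w2=0 w5=1 w0=1
t2.Δ2 w4=1 w1=1 w3=0 clk=1 w2=0 w5=0 w0=1
t2.Δ3 w4=1 w1=1 w3=0 clk=1 w2=1 w5=1 w0=1
t2.Δ4 w4=1 w1=0 w3=0 clk=1 w2=1 w5=1 w0=1
t2.Δ5 w4=1 w1=0 w3=0 clk=1 w2=1 w5=0 w0=1
t3.Δ0 w4=1 w1=0 w3=0 clk=1 w2=1 w5=0 w0=1
t3.Δ1 w4=1 w1=0 w3=0 clk=0 w2=1 w5=0 w0=1
t4.Δ0 w4=1 w1=0 w3=0 clk=0 w2=1 w5=0 w0=1
t4.Δ1 w4=1 w1=0 w3=0 clk=1 w2=1 w5=0 w0=0
t4.Δ2 w4=1 w1=0 w3=1 clk=1 w2=1 w5=1 w0=0
t4.Δ3 w4=1 w1=0 w3=1 clk=1 w2=0 w5=1 w0=0
t4.Δ4 w4=1 w1=1 w3=1 clk=1 w2=0 w5=1 w0=0
t4.Δ5 w4=1 w1=1 w3=1 clk=1 w2=0 w5=0 w0=0
t5.Δ0 w4=1 w1=1 w3=1 clk=1 w2=0 w5=0 w0=0
t5.Δ1 w4=1 w1=1 w3=1 clk=0 w2=0 w5=0 w0=0
t6.Δ0 w4=1 w1=1 w3=1 clk=0 w2=0 w5=0 w0=0
t6.Δ1 w4=1 w1=1 w3=1 clk=1 w2=0 w5=0 w0=0
t6.Δ2 w4=0 w1=1 w3=1 clk=1 w2=0 w5=0 w0=0
t6.Δ3 w4=0 w1=1 w3=1 clk=1 w2=0 w5=1 w0=0
t7.Δ0 w4=0 w1=1 w3=1 clk=1 w2=0 w5=1 w0=0
t7.Δ1 w4=0 w1=1 w3=1 clk=0 w2=0 w5=1 w0=0
t8.Δ0 w4=0 w1=1 w3=1 clk=0 w2=0 w5=1 w0=0
t8.Δ1 w4=0 w1=1 w3=1 clk=1 w2=0 w5=1 w0=1
t8.Δ2 w4=1 w1=1 w3=0 clk=1 w2=0 w5=0 w0=1
t8.Δ3 w4=1 w1=1 w3=0 clk=1 w2=1 w5=1 w0=1
t8.Δ4 w4=1 w1=0 w3=0 clk=1 w2=1 w5=1 w0=1
t8.Δ5 w4=1 w1=0 w3=0 clk=1 w2=1 w5=0 w0=1
t9.Δ0 w4=1 w1=0 w3=0 clk=1 w2=1 w5=0 w0=1
t9.Δ1 w4=1 w1=0 w3=0 clk=0 w2=1 w5=0 w0=1
t10.Δ0 w4=1 w1=0 w3=0 clk=0 w2=1 w5=0 w0=1
t10.Δ1 w4=1 w1=0 w3=0 clk=1 w2=1 w5=0 w0=0
t10.Δ2 w4=1 w1=0 w3=1 clk=1 w2=1 w5=1 w0=0
t10.Δ3 w4=1 w1=0 w3=1 clk=1 w2=0 w5=1 w0=0
t10.Δ4 w4=1 w1=1 w3=1 clk=1 w2=0 w5=1 w0=0
t10.Δ5 w4=1 w1=1 w3=1 clk=1 w2=0 w5=0 w0=0
t11.Δ0 w4=1 w1=1 w3=1 clk=1 w2=0 w5=0 w0=0
t11.Δ1 w4=1 w1=1 w3=1 clk=0 w2=0 w5=0 w0=0
t12.Δ0 w4=1 w1=1 w3=1 clk=0 w2=0 w5=0 w0=0
t12.Δ1 w4=1 w1=1 w3=1 clk=1 w2=0 w5=0 w0=0
t12.Δ2 w4=0 w1=1 w3=1 clk=1 w2=0 w5=0 w0=0
t12.Δ3 w4=0 w1=1 w3=1 clk=1 w2=0 w5=1 w0=0
t13.Δ0 w4=0 w1=1 w3=1 clk=1 w2=0 w5=1 w0=0
t13.Δ1 w4=0 w1=1 w3=1 clk=0 w2=0 w5=1 w0=0
t14.Δ0 w4=0 w1=1 w3=1 clk=0 w2=0 w5=1 w0=0
t14.Δ1 w4=0 w1=1 w3=1 clk=1 w2=0 w5=1 w0=1
t14.Δ2 w4=1 w1=1 w3=0 clk=1 w2=0 w5=0 w0=1
t14.Δ3 w4=1 w1=1 w3=0 clk=1 w2=1 w5=1 w0=1
t14.Δ4 w4=1 w1=0 w3=0 clk=1 w2=1 w5=1 w0=1
t14.Δ5 w4=1 w1=0 w3=0 clk=1 w2=1 w5=0 w0=1
t15.Δ0 w4=1 w1=0 w3=0 clk=1 w2=1 w5=0 w0=1
t15.Δ1 w4=1 w1=0 w3=0 clk=0 w2=1 w5=0 w0=1
t16.Δ0 w4=1 w1=0 w3=0 clk=0 w2=1 w5=0 w0=1
t16.Δ1 w4=1 w1=0 w3=0 clk=1 w2=1 w5=0 w0=0
t16.Δ2 w4=1 w1=0 w3=1 clk=1 w2=1 w5=1 w0=0
t16.Δ3 w4=1 w1=0 w3=1 clk=1 w2=0 w5=1 w0=0
t16.Δ4 w4=1 w1=1 w3=1 clk=1 w2=0 w5=1 w0=0
t16.Δ5 w4=1 w1=1 w3=1 clk=1 w2=0 w5=0 w0=0
t17.Δ0 w4=1 w1=1 w3=1 clk=1 w2=0 w5=0 w0=0
t17.Δ1 w4=1 w1=1 w3=1 clk=0 w2=0 w5=0 w0=0
t18.Δ0 w4=1 w1=1 w3=1 clk=0 w2=0 w5=0 w0=0
t18.Δ1 w4=1 w1=1 w3=1 clk=1 w2=0 w5=0 w0=0
t18.Δ2 w4=0 w1=1 w3=1 clk=1 w2=0 w5=0 w0=0
t18.Δ3 w4=0 w1=1 w3=1 clk=1 w2=0 w5=1 w0=0
t19.Δ0 w4=0 w1=1 w3=1 clk=1 w2=0 w5=1 w0=0
t19.Δ1 w4=0 w1=1 w3=1 clk=0 w2=0 w5=1 w0=0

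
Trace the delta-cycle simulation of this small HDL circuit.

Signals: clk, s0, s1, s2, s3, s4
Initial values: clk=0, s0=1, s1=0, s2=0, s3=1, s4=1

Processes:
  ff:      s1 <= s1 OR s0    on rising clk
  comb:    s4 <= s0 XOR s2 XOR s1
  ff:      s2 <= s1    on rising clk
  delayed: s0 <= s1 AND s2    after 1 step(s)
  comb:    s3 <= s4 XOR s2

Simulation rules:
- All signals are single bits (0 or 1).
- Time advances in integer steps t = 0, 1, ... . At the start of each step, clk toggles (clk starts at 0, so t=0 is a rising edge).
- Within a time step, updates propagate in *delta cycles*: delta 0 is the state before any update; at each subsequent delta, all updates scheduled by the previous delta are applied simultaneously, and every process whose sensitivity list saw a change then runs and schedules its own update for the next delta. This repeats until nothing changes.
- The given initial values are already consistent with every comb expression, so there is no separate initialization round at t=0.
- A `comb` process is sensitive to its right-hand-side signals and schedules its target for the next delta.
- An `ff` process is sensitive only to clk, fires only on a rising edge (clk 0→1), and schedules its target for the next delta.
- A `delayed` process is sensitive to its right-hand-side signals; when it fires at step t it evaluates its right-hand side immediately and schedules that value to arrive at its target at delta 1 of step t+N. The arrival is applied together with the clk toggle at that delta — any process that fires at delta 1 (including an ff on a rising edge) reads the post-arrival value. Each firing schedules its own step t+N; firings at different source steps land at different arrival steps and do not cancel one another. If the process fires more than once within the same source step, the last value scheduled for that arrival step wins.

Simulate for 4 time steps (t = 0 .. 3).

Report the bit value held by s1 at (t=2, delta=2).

t=0 Δ0: s0=1 clk=0 s3=1 s2=0 s4=1 s1=0
  Δ1: clk:0→1
  Δ2: s1:0→1
  Δ3: s4:1→0
  Δ4: s3:1→0
  (4Δ to stable)
t=1 Δ0: s0=1 clk=1 s3=0 s2=0 s4=0 s1=1
  Δ1: s0:1→0, clk:1→0
  Δ2: s4:0→1
  Δ3: s3:0→1
  (3Δ to stable)
t=2 Δ0: s0=0 clk=0 s3=1 s2=0 s4=1 s1=1
  Δ1: clk:0→1
  Δ2: s2:0→1
  Δ3: s3:1→0, s4:1→0
  Δ4: s3:0→1
  (4Δ to stable)
t=3 Δ0: s0=0 clk=1 s3=1 s2=1 s4=0 s1=1
  Δ1: s0:0→1, clk:1→0
  Δ2: s4:0→1
  Δ3: s3:1→0
  (3Δ to stable)

1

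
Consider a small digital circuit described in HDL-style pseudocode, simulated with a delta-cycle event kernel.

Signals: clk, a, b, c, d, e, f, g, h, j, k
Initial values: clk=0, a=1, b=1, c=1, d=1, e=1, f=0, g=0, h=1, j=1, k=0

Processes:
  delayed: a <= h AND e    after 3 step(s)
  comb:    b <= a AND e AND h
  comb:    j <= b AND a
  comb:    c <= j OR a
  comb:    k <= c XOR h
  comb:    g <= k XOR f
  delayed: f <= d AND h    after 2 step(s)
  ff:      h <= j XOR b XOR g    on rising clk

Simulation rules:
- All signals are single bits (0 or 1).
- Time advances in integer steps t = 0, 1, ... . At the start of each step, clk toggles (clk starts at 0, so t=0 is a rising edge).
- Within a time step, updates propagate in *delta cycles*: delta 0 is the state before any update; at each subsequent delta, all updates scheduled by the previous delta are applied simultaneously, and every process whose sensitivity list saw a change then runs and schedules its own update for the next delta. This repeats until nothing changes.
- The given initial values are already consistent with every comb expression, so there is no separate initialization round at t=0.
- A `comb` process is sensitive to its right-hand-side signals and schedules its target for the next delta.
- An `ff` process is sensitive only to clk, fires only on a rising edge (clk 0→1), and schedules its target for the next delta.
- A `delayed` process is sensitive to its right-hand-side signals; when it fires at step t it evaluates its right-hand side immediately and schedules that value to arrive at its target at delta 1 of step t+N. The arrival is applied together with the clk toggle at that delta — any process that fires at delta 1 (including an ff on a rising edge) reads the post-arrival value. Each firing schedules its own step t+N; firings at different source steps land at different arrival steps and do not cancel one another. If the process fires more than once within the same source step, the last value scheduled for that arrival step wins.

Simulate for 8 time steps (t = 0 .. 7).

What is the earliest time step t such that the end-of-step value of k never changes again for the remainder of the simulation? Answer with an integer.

t0.Δ0 e=1 j=1 a=1 k=0 d=1 c=1 clk=0 f=0 g=0 h=1 b=1
t0.Δ1 e=1 j=1 a=1 k=0 d=1 c=1 clk=1 f=0 g=0 h=1 b=1
t0.Δ2 e=1 j=1 a=1 k=0 d=1 c=1 clk=1 f=0 g=0 h=0 b=1
t0.Δ3 e=1 j=1 a=1 k=1 d=1 c=1 clk=1 f=0 g=0 h=0 b=0
t0.Δ4 e=1 j=0 a=1 k=1 d=1 c=1 clk=1 f=0 g=1 h=0 b=0
t1.Δ0 e=1 j=0 a=1 k=1 d=1 c=1 clk=1 f=0 g=1 h=0 b=0
t1.Δ1 e=1 j=0 a=1 k=1 d=1 c=1 clk=0 f=0 g=1 h=0 b=0
t2.Δ0 e=1 j=0 a=1 k=1 d=1 c=1 clk=0 f=0 g=1 h=0 b=0
t2.Δ1 e=1 j=0 a=1 k=1 d=1 c=1 clk=1 f=0 g=1 h=0 b=0
t2.Δ2 e=1 j=0 a=1 k=1 d=1 c=1 clk=1 f=0 g=1 h=1 b=0
t2.Δ3 e=1 j=0 a=1 k=0 d=1 c=1 clk=1 f=0 g=1 h=1 b=1
t2.Δ4 e=1 j=1 a=1 k=0 d=1 c=1 clk=1 f=0 g=0 h=1 b=1
t3.Δ0 e=1 j=1 a=1 k=0 d=1 c=1 clk=1 f=0 g=0 h=1 b=1
t3.Δ1 e=1 j=1 a=0 k=0 d=1 c=1 clk=0 f=0 g=0 h=1 b=1
t3.Δ2 e=1 j=0 a=0 k=0 d=1 c=1 clk=0 f=0 g=0 h=1 b=0
t3.Δ3 e=1 j=0 a=0 k=0 d=1 c=0 clk=0 f=0 g=0 h=1 b=0
t3.Δ4 e=1 j=0 a=0 k=1 d=1 c=0 clk=0 f=0 g=0 h=1 b=0
t3.Δ5 e=1 j=0 a=0 k=1 d=1 c=0 clk=0 f=0 g=1 h=1 b=0
t4.Δ0 e=1 j=0 a=0 k=1 d=1 c=0 clk=0 f=0 g=1 h=1 b=0
t4.Δ1 e=1 j=0 a=0 k=1 d=1 c=0 clk=1 f=1 g=1 h=1 b=0
t4.Δ2 e=1 j=0 a=0 k=1 d=1 c=0 clk=1 f=1 g=0 h=1 b=0
t5.Δ0 e=1 j=0 a=0 k=1 d=1 c=0 clk=1 f=1 g=0 h=1 b=0
t5.Δ1 e=1 j=0 a=1 k=1 d=1 c=0 clk=0 f=1 g=0 h=1 b=0
t5.Δ2 e=1 j=0 a=1 k=1 d=1 c=1 clk=0 f=1 g=0 h=1 b=1
t5.Δ3 e=1 j=1 a=1 k=0 d=1 c=1 clk=0 f=1 g=0 h=1 b=1
t5.Δ4 e=1 j=1 a=1 k=0 d=1 c=1 clk=0 f=1 g=1 h=1 b=1
t6.Δ0 e=1 j=1 a=1 k=0 d=1 c=1 clk=0 f=1 g=1 h=1 b=1
t6.Δ1 e=1 j=1 a=1 k=0 d=1 c=1 clk=1 f=1 g=1 h=1 b=1
t7.Δ0 e=1 j=1 a=1 k=0 d=1 c=1 clk=1 f=1 g=1 h=1 b=1
t7.Δ1 e=1 j=1 a=1 k=0 d=1 c=1 clk=0 f=1 g=1 h=1 b=1

5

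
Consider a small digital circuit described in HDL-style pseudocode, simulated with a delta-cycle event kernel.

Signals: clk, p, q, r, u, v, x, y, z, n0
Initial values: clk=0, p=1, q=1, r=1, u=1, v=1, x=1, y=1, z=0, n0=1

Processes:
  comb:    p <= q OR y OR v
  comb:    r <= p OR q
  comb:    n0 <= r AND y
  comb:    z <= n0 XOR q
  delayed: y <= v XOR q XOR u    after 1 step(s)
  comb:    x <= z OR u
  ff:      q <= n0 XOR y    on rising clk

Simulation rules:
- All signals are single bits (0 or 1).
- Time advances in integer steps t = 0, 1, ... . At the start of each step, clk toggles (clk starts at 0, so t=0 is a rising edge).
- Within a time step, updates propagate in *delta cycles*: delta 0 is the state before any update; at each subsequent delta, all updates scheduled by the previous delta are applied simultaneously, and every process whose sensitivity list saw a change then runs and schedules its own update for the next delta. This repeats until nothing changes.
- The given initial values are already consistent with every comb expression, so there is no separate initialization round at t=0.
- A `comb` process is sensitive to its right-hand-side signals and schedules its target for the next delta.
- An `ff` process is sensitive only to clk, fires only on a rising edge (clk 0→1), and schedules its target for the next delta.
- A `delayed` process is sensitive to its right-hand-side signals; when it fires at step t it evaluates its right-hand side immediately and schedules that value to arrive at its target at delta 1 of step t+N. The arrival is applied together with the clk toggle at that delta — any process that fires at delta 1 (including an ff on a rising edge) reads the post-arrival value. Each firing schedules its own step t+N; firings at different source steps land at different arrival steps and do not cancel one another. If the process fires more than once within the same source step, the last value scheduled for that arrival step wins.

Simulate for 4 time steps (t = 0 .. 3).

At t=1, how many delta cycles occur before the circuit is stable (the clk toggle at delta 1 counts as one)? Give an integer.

t=0 Δ0: p=1 z=0 clk=0 u=1 n0=1 x=1 v=1 r=1 y=1 q=1
  Δ1: clk:0→1
  Δ2: q:1→0
  Δ3: z:0→1
  (3Δ to stable)
t=1 Δ0: p=1 z=1 clk=1 u=1 n0=1 x=1 v=1 r=1 y=1 q=0
  Δ1: clk:1→0, y:1→0
  Δ2: n0:1→0
  Δ3: z:1→0
  (3Δ to stable)
t=2 Δ0: p=1 z=0 clk=0 u=1 n0=0 x=1 v=1 r=1 y=0 q=0
  Δ1: clk:0→1
  (1Δ to stable)
t=3 Δ0: p=1 z=0 clk=1 u=1 n0=0 x=1 v=1 r=1 y=0 q=0
  Δ1: clk:1→0
  (1Δ to stable)

3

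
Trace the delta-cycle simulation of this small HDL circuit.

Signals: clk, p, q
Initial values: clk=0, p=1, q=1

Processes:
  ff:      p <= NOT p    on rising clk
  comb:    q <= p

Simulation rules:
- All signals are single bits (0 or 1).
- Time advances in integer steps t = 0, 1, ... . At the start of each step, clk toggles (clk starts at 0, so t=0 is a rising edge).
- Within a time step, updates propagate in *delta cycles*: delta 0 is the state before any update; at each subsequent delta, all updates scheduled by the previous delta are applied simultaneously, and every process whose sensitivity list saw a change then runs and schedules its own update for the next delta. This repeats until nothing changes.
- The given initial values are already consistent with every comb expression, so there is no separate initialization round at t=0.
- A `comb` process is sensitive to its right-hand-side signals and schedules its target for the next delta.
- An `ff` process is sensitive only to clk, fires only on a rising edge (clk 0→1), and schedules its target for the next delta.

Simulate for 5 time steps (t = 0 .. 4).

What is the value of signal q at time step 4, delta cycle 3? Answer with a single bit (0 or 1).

t=0 Δ0: q=1 clk=0 p=1
  Δ1: clk:0→1
  Δ2: p:1→0
  Δ3: q:1→0
  (3Δ to stable)
t=1 Δ0: q=0 clk=1 p=0
  Δ1: clk:1→0
  (1Δ to stable)
t=2 Δ0: q=0 clk=0 p=0
  Δ1: clk:0→1
  Δ2: p:0→1
  Δ3: q:0→1
  (3Δ to stable)
t=3 Δ0: q=1 clk=1 p=1
  Δ1: clk:1→0
  (1Δ to stable)
t=4 Δ0: q=1 clk=0 p=1
  Δ1: clk:0→1
  Δ2: p:1→0
  Δ3: q:1→0
  (3Δ to stable)

0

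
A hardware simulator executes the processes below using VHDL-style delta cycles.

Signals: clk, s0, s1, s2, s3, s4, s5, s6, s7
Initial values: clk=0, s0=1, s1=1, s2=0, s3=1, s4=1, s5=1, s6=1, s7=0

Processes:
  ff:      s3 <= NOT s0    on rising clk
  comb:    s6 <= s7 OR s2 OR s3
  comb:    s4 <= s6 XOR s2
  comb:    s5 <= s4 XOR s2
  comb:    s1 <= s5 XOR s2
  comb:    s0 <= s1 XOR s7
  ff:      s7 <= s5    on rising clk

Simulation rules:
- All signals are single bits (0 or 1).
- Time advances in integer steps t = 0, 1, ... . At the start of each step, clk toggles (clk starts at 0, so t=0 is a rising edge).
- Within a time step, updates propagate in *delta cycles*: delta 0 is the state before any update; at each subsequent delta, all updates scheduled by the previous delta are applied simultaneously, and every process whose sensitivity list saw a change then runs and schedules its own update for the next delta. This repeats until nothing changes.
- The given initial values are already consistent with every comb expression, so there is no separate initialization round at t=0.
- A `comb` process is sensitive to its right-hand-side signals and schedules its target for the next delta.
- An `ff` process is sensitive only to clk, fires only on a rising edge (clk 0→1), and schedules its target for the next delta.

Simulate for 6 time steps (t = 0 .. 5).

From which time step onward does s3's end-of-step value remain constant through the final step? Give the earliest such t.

2

[bits: s2,s0,s1,s4,s3,s6,clk,s7,s5]
t=0: Δ0=011111001 Δ1=011111101 Δ2=011101111 Δ3=001101111 | 3Δ
t=1: Δ0=001101111 Δ1=001101011 | 1Δ
t=2: Δ0=001101011 Δ1=001101111 Δ2=001111111 | 2Δ
t=3: Δ0=001111111 Δ1=001111011 | 1Δ
t=4: Δ0=001111011 Δ1=001111111 | 1Δ
t=5: Δ0=001111111 Δ1=001111011 | 1Δ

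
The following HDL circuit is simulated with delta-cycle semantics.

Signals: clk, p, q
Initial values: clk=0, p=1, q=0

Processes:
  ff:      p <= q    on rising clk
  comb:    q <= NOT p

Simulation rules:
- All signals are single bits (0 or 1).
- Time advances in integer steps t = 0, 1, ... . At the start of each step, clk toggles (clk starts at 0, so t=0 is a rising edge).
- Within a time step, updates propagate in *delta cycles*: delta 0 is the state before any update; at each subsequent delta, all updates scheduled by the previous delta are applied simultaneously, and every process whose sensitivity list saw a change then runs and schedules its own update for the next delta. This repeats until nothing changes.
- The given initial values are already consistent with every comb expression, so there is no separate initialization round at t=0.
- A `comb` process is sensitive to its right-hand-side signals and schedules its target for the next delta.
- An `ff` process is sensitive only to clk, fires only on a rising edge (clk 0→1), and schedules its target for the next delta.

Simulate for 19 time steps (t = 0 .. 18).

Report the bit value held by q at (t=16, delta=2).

[bits: q,p,clk]
t=0: Δ0=010 Δ1=011 Δ2=001 Δ3=101 | 3Δ
t=1: Δ0=101 Δ1=100 | 1Δ
t=2: Δ0=100 Δ1=101 Δ2=111 Δ3=011 | 3Δ
t=3: Δ0=011 Δ1=010 | 1Δ
t=4: Δ0=010 Δ1=011 Δ2=001 Δ3=101 | 3Δ
t=5: Δ0=101 Δ1=100 | 1Δ
t=6: Δ0=100 Δ1=101 Δ2=111 Δ3=011 | 3Δ
t=7: Δ0=011 Δ1=010 | 1Δ
t=8: Δ0=010 Δ1=011 Δ2=001 Δ3=101 | 3Δ
t=9: Δ0=101 Δ1=100 | 1Δ
t=10: Δ0=100 Δ1=101 Δ2=111 Δ3=011 | 3Δ
t=11: Δ0=011 Δ1=010 | 1Δ
t=12: Δ0=010 Δ1=011 Δ2=001 Δ3=101 | 3Δ
t=13: Δ0=101 Δ1=100 | 1Δ
t=14: Δ0=100 Δ1=101 Δ2=111 Δ3=011 | 3Δ
t=15: Δ0=011 Δ1=010 | 1Δ
t=16: Δ0=010 Δ1=011 Δ2=001 Δ3=101 | 3Δ
t=17: Δ0=101 Δ1=100 | 1Δ
t=18: Δ0=100 Δ1=101 Δ2=111 Δ3=011 | 3Δ

0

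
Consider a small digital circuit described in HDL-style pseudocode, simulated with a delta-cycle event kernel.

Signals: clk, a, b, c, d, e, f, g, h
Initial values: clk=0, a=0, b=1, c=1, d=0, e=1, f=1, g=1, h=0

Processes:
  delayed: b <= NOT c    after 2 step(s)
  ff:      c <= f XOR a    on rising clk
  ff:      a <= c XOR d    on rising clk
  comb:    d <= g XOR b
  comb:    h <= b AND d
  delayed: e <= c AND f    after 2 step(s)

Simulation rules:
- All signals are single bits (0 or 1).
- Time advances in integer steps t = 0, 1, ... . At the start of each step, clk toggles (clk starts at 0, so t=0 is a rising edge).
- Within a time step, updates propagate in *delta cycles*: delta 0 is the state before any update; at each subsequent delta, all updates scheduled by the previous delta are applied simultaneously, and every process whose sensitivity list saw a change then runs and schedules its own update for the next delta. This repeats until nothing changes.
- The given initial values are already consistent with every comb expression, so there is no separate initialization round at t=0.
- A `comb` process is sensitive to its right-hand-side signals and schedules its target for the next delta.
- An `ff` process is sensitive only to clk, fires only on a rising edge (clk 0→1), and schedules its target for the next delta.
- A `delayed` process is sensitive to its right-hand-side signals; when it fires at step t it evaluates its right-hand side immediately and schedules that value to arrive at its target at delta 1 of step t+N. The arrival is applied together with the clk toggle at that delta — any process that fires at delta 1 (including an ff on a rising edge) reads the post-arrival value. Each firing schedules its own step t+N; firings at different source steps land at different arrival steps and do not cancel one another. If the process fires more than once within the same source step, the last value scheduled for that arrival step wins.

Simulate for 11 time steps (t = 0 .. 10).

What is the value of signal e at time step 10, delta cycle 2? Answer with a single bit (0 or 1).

[bits: g,b,a,c,e,f,h,d,clk]
t=0: Δ0=110111000 Δ1=110111001 Δ2=111111001 | 2Δ
t=1: Δ0=111111001 Δ1=111111000 | 1Δ
t=2: Δ0=111111000 Δ1=111111001 Δ2=111011001 | 2Δ
t=3: Δ0=111011001 Δ1=111011000 | 1Δ
t=4: Δ0=111011000 Δ1=111001001 Δ2=110001001 | 2Δ
t=5: Δ0=110001001 Δ1=110001000 | 1Δ
t=6: Δ0=110001000 Δ1=110001001 Δ2=110101001 | 2Δ
t=7: Δ0=110101001 Δ1=110101000 | 1Δ
t=8: Δ0=110101000 Δ1=100111001 Δ2=101111011 | 2Δ
t=9: Δ0=101111011 Δ1=101111010 | 1Δ
t=10: Δ0=101111010 Δ1=101111011 Δ2=100011011 | 2Δ

1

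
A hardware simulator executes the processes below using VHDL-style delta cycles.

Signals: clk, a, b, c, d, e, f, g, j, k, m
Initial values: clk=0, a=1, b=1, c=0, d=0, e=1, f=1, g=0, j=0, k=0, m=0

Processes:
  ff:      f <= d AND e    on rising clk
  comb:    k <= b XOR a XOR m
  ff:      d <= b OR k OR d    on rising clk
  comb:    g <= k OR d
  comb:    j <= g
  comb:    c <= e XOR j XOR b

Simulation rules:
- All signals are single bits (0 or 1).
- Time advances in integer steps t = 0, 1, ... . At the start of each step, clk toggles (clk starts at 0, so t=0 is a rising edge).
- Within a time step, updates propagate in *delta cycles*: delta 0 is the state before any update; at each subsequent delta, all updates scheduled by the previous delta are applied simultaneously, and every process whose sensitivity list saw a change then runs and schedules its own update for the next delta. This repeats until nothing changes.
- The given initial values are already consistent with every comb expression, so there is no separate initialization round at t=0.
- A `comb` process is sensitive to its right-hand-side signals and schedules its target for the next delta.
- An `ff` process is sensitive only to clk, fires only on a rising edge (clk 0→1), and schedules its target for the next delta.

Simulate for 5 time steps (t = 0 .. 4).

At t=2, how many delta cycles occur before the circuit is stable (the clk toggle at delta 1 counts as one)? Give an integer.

2

[bits: b,g,f,d,m,c,clk,j,e,k,a]
t=0: Δ0=10100000101 Δ1=10100010101 Δ2=10010010101 Δ3=11010010101 Δ4=11010011101 Δ5=11010111101 | 5Δ
t=1: Δ0=11010111101 Δ1=11010101101 | 1Δ
t=2: Δ0=11010101101 Δ1=11010111101 Δ2=11110111101 | 2Δ
t=3: Δ0=11110111101 Δ1=11110101101 | 1Δ
t=4: Δ0=11110101101 Δ1=11110111101 | 1Δ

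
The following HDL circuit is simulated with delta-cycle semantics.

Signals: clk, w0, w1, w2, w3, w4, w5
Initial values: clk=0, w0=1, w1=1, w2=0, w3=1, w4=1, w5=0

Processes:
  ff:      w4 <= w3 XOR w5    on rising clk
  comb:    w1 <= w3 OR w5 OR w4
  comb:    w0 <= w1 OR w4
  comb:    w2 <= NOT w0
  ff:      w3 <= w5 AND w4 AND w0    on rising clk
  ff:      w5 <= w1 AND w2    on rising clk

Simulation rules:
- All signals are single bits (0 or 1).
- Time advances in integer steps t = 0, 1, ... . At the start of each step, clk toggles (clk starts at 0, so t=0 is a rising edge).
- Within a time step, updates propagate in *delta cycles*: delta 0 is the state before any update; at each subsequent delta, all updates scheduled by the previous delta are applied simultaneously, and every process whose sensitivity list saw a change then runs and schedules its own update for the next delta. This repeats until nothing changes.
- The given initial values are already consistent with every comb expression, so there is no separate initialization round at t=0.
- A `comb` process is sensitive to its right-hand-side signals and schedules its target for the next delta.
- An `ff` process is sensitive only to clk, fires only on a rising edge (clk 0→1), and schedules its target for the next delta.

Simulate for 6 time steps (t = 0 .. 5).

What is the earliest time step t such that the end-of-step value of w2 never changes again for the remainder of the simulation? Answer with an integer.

[bits: w2,w3,w4,w1,w0,w5,clk]
t=0: Δ0=0111100 Δ1=0111101 Δ2=0011101 | 2Δ
t=1: Δ0=0011101 Δ1=0011100 | 1Δ
t=2: Δ0=0011100 Δ1=0011101 Δ2=0001101 Δ3=0000101 Δ4=0000001 Δ5=1000001 | 5Δ
t=3: Δ0=1000001 Δ1=1000000 | 1Δ
t=4: Δ0=1000000 Δ1=1000001 | 1Δ
t=5: Δ0=1000001 Δ1=1000000 | 1Δ

2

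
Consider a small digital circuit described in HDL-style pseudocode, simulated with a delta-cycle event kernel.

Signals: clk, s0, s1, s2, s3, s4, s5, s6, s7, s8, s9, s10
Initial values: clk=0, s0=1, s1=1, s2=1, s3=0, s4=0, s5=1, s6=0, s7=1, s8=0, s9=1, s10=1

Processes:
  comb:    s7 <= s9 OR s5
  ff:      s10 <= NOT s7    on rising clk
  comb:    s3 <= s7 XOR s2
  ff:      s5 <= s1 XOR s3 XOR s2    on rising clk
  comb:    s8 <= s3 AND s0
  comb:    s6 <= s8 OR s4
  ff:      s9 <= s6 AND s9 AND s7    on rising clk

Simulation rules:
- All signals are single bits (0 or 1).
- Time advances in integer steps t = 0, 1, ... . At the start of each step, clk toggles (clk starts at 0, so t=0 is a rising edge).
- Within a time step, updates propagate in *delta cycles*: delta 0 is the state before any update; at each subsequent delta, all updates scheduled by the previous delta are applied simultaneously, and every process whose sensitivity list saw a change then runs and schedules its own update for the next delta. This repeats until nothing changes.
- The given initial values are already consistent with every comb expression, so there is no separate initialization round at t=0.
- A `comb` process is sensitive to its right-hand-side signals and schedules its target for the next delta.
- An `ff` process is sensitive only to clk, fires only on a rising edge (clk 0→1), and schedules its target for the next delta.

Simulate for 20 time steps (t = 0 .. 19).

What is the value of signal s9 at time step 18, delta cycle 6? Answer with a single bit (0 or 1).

[bits: s8,s1,s6,s9,s5,s7,s4,s3,clk,s0,s2,s10]
t=0: Δ0=010111000111 Δ1=010111001111 Δ2=010001001110 Δ3=010000001110 Δ4=010000011110 Δ5=110000011110 Δ6=111000011110 | 6Δ
t=1: Δ0=111000011110 Δ1=111000010110 | 1Δ
t=2: Δ0=111000010110 Δ1=111000011110 Δ2=111010011111 Δ3=111011011111 Δ4=111011001111 Δ5=011011001111 Δ6=010011001111 | 6Δ
t=3: Δ0=010011001111 Δ1=010011000111 | 1Δ
t=4: Δ0=010011000111 Δ1=010011001111 Δ2=010001001110 Δ3=010000001110 Δ4=010000011110 Δ5=110000011110 Δ6=111000011110 | 6Δ
t=5: Δ0=111000011110 Δ1=111000010110 | 1Δ
t=6: Δ0=111000010110 Δ1=111000011110 Δ2=111010011111 Δ3=111011011111 Δ4=111011001111 Δ5=011011001111 Δ6=010011001111 | 6Δ
t=7: Δ0=010011001111 Δ1=010011000111 | 1Δ
t=8: Δ0=010011000111 Δ1=010011001111 Δ2=010001001110 Δ3=010000001110 Δ4=010000011110 Δ5=110000011110 Δ6=111000011110 | 6Δ
t=9: Δ0=111000011110 Δ1=111000010110 | 1Δ
t=10: Δ0=111000010110 Δ1=111000011110 Δ2=111010011111 Δ3=111011011111 Δ4=111011001111 Δ5=011011001111 Δ6=010011001111 | 6Δ
t=11: Δ0=010011001111 Δ1=010011000111 | 1Δ
t=12: Δ0=010011000111 Δ1=010011001111 Δ2=010001001110 Δ3=010000001110 Δ4=010000011110 Δ5=110000011110 Δ6=111000011110 | 6Δ
t=13: Δ0=111000011110 Δ1=111000010110 | 1Δ
t=14: Δ0=111000010110 Δ1=111000011110 Δ2=111010011111 Δ3=111011011111 Δ4=111011001111 Δ5=011011001111 Δ6=010011001111 | 6Δ
t=15: Δ0=010011001111 Δ1=010011000111 | 1Δ
t=16: Δ0=010011000111 Δ1=010011001111 Δ2=010001001110 Δ3=010000001110 Δ4=010000011110 Δ5=110000011110 Δ6=111000011110 | 6Δ
t=17: Δ0=111000011110 Δ1=111000010110 | 1Δ
t=18: Δ0=111000010110 Δ1=111000011110 Δ2=111010011111 Δ3=111011011111 Δ4=111011001111 Δ5=011011001111 Δ6=010011001111 | 6Δ
t=19: Δ0=010011001111 Δ1=010011000111 | 1Δ

0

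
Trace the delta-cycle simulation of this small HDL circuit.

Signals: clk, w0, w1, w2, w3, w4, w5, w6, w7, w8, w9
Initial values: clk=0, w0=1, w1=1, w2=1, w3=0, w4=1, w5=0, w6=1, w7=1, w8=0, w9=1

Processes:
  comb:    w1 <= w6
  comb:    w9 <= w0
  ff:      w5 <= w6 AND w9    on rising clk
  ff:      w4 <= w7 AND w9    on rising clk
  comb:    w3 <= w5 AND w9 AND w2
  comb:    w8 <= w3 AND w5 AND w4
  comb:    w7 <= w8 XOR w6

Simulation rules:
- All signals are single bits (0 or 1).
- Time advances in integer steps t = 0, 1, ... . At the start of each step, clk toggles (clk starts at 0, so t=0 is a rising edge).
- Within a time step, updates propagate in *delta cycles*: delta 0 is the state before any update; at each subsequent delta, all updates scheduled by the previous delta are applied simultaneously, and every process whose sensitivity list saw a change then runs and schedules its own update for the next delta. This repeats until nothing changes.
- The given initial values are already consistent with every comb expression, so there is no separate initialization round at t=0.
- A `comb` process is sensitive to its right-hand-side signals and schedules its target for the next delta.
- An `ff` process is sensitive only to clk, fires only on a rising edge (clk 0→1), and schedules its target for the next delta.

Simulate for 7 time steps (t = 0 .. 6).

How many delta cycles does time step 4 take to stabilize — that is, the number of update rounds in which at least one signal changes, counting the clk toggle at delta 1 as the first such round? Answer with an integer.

t0.Δ0 w0=1 w1=1 w3=0 w2=1 w6=1 w7=1 clk=0 w8=0 w9=1 w4=1 w5=0
t0.Δ1 w0=1 w1=1 w3=0 w2=1 w6=1 w7=1 clk=1 w8=0 w9=1 w4=1 w5=0
t0.Δ2 w0=1 w1=1 w3=0 w2=1 w6=1 w7=1 clk=1 w8=0 w9=1 w4=1 w5=1
t0.Δ3 w0=1 w1=1 w3=1 w2=1 w6=1 w7=1 clk=1 w8=0 w9=1 w4=1 w5=1
t0.Δ4 w0=1 w1=1 w3=1 w2=1 w6=1 w7=1 clk=1 w8=1 w9=1 w4=1 w5=1
t0.Δ5 w0=1 w1=1 w3=1 w2=1 w6=1 w7=0 clk=1 w8=1 w9=1 w4=1 w5=1
t1.Δ0 w0=1 w1=1 w3=1 w2=1 w6=1 w7=0 clk=1 w8=1 w9=1 w4=1 w5=1
t1.Δ1 w0=1 w1=1 w3=1 w2=1 w6=1 w7=0 clk=0 w8=1 w9=1 w4=1 w5=1
t2.Δ0 w0=1 w1=1 w3=1 w2=1 w6=1 w7=0 clk=0 w8=1 w9=1 w4=1 w5=1
t2.Δ1 w0=1 w1=1 w3=1 w2=1 w6=1 w7=0 clk=1 w8=1 w9=1 w4=1 w5=1
t2.Δ2 w0=1 w1=1 w3=1 w2=1 w6=1 w7=0 clk=1 w8=1 w9=1 w4=0 w5=1
t2.Δ3 w0=1 w1=1 w3=1 w2=1 w6=1 w7=0 clk=1 w8=0 w9=1 w4=0 w5=1
t2.Δ4 w0=1 w1=1 w3=1 w2=1 w6=1 w7=1 clk=1 w8=0 w9=1 w4=0 w5=1
t3.Δ0 w0=1 w1=1 w3=1 w2=1 w6=1 w7=1 clk=1 w8=0 w9=1 w4=0 w5=1
t3.Δ1 w0=1 w1=1 w3=1 w2=1 w6=1 w7=1 clk=0 w8=0 w9=1 w4=0 w5=1
t4.Δ0 w0=1 w1=1 w3=1 w2=1 w6=1 w7=1 clk=0 w8=0 w9=1 w4=0 w5=1
t4.Δ1 w0=1 w1=1 w3=1 w2=1 w6=1 w7=1 clk=1 w8=0 w9=1 w4=0 w5=1
t4.Δ2 w0=1 w1=1 w3=1 w2=1 w6=1 w7=1 clk=1 w8=0 w9=1 w4=1 w5=1
t4.Δ3 w0=1 w1=1 w3=1 w2=1 w6=1 w7=1 clk=1 w8=1 w9=1 w4=1 w5=1
t4.Δ4 w0=1 w1=1 w3=1 w2=1 w6=1 w7=0 clk=1 w8=1 w9=1 w4=1 w5=1
t5.Δ0 w0=1 w1=1 w3=1 w2=1 w6=1 w7=0 clk=1 w8=1 w9=1 w4=1 w5=1
t5.Δ1 w0=1 w1=1 w3=1 w2=1 w6=1 w7=0 clk=0 w8=1 w9=1 w4=1 w5=1
t6.Δ0 w0=1 w1=1 w3=1 w2=1 w6=1 w7=0 clk=0 w8=1 w9=1 w4=1 w5=1
t6.Δ1 w0=1 w1=1 w3=1 w2=1 w6=1 w7=0 clk=1 w8=1 w9=1 w4=1 w5=1
t6.Δ2 w0=1 w1=1 w3=1 w2=1 w6=1 w7=0 clk=1 w8=1 w9=1 w4=0 w5=1
t6.Δ3 w0=1 w1=1 w3=1 w2=1 w6=1 w7=0 clk=1 w8=0 w9=1 w4=0 w5=1
t6.Δ4 w0=1 w1=1 w3=1 w2=1 w6=1 w7=1 clk=1 w8=0 w9=1 w4=0 w5=1

4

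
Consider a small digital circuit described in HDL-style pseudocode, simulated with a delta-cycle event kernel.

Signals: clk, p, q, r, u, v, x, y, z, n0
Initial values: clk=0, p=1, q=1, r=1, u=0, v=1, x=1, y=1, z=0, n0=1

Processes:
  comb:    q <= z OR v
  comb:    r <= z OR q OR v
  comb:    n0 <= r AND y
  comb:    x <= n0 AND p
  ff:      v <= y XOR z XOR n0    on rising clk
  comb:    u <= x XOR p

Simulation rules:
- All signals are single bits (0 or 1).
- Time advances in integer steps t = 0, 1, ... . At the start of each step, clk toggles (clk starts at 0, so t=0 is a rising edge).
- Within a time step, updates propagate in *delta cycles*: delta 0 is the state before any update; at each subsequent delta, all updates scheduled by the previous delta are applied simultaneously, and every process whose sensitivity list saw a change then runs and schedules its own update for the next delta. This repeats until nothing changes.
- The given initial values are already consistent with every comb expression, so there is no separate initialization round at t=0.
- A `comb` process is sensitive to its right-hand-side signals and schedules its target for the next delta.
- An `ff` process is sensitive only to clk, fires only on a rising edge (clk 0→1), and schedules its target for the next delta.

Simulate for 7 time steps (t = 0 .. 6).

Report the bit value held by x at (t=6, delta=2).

0

t=0 Δ0: v=1 p=1 y=1 clk=0 u=0 x=1 z=0 r=1 q=1 n0=1
  Δ1: clk:0→1
  Δ2: v:1→0
  Δ3: q:1→0
  Δ4: r:1→0
  Δ5: n0:1→0
  Δ6: x:1→0
  Δ7: u:0→1
  (7Δ to stable)
t=1 Δ0: v=0 p=1 y=1 clk=1 u=1 x=0 z=0 r=0 q=0 n0=0
  Δ1: clk:1→0
  (1Δ to stable)
t=2 Δ0: v=0 p=1 y=1 clk=0 u=1 x=0 z=0 r=0 q=0 n0=0
  Δ1: clk:0→1
  Δ2: v:0→1
  Δ3: r:0→1, q:0→1
  Δ4: n0:0→1
  Δ5: x:0→1
  Δ6: u:1→0
  (6Δ to stable)
t=3 Δ0: v=1 p=1 y=1 clk=1 u=0 x=1 z=0 r=1 q=1 n0=1
  Δ1: clk:1→0
  (1Δ to stable)
t=4 Δ0: v=1 p=1 y=1 clk=0 u=0 x=1 z=0 r=1 q=1 n0=1
  Δ1: clk:0→1
  Δ2: v:1→0
  Δ3: q:1→0
  Δ4: r:1→0
  Δ5: n0:1→0
  Δ6: x:1→0
  Δ7: u:0→1
  (7Δ to stable)
t=5 Δ0: v=0 p=1 y=1 clk=1 u=1 x=0 z=0 r=0 q=0 n0=0
  Δ1: clk:1→0
  (1Δ to stable)
t=6 Δ0: v=0 p=1 y=1 clk=0 u=1 x=0 z=0 r=0 q=0 n0=0
  Δ1: clk:0→1
  Δ2: v:0→1
  Δ3: r:0→1, q:0→1
  Δ4: n0:0→1
  Δ5: x:0→1
  Δ6: u:1→0
  (6Δ to stable)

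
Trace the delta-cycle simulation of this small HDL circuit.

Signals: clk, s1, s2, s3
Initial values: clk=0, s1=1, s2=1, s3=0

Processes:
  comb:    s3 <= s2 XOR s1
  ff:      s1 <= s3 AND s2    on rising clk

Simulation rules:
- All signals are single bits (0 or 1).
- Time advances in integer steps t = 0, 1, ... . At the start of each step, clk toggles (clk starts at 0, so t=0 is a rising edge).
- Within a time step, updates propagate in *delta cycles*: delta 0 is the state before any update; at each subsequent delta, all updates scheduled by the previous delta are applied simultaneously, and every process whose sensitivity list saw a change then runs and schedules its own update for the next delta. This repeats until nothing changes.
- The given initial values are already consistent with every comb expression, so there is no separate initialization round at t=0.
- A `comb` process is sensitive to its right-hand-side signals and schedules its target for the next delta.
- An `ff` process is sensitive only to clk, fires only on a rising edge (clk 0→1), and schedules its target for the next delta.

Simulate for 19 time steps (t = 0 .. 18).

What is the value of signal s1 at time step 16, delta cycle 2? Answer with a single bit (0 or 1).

0

t0.Δ0 s2=1 clk=0 s1=1 s3=0
t0.Δ1 s2=1 clk=1 s1=1 s3=0
t0.Δ2 s2=1 clk=1 s1=0 s3=0
t0.Δ3 s2=1 clk=1 s1=0 s3=1
t1.Δ0 s2=1 clk=1 s1=0 s3=1
t1.Δ1 s2=1 clk=0 s1=0 s3=1
t2.Δ0 s2=1 clk=0 s1=0 s3=1
t2.Δ1 s2=1 clk=1 s1=0 s3=1
t2.Δ2 s2=1 clk=1 s1=1 s3=1
t2.Δ3 s2=1 clk=1 s1=1 s3=0
t3.Δ0 s2=1 clk=1 s1=1 s3=0
t3.Δ1 s2=1 clk=0 s1=1 s3=0
t4.Δ0 s2=1 clk=0 s1=1 s3=0
t4.Δ1 s2=1 clk=1 s1=1 s3=0
t4.Δ2 s2=1 clk=1 s1=0 s3=0
t4.Δ3 s2=1 clk=1 s1=0 s3=1
t5.Δ0 s2=1 clk=1 s1=0 s3=1
t5.Δ1 s2=1 clk=0 s1=0 s3=1
t6.Δ0 s2=1 clk=0 s1=0 s3=1
t6.Δ1 s2=1 clk=1 s1=0 s3=1
t6.Δ2 s2=1 clk=1 s1=1 s3=1
t6.Δ3 s2=1 clk=1 s1=1 s3=0
t7.Δ0 s2=1 clk=1 s1=1 s3=0
t7.Δ1 s2=1 clk=0 s1=1 s3=0
t8.Δ0 s2=1 clk=0 s1=1 s3=0
t8.Δ1 s2=1 clk=1 s1=1 s3=0
t8.Δ2 s2=1 clk=1 s1=0 s3=0
t8.Δ3 s2=1 clk=1 s1=0 s3=1
t9.Δ0 s2=1 clk=1 s1=0 s3=1
t9.Δ1 s2=1 clk=0 s1=0 s3=1
t10.Δ0 s2=1 clk=0 s1=0 s3=1
t10.Δ1 s2=1 clk=1 s1=0 s3=1
t10.Δ2 s2=1 clk=1 s1=1 s3=1
t10.Δ3 s2=1 clk=1 s1=1 s3=0
t11.Δ0 s2=1 clk=1 s1=1 s3=0
t11.Δ1 s2=1 clk=0 s1=1 s3=0
t12.Δ0 s2=1 clk=0 s1=1 s3=0
t12.Δ1 s2=1 clk=1 s1=1 s3=0
t12.Δ2 s2=1 clk=1 s1=0 s3=0
t12.Δ3 s2=1 clk=1 s1=0 s3=1
t13.Δ0 s2=1 clk=1 s1=0 s3=1
t13.Δ1 s2=1 clk=0 s1=0 s3=1
t14.Δ0 s2=1 clk=0 s1=0 s3=1
t14.Δ1 s2=1 clk=1 s1=0 s3=1
t14.Δ2 s2=1 clk=1 s1=1 s3=1
t14.Δ3 s2=1 clk=1 s1=1 s3=0
t15.Δ0 s2=1 clk=1 s1=1 s3=0
t15.Δ1 s2=1 clk=0 s1=1 s3=0
t16.Δ0 s2=1 clk=0 s1=1 s3=0
t16.Δ1 s2=1 clk=1 s1=1 s3=0
t16.Δ2 s2=1 clk=1 s1=0 s3=0
t16.Δ3 s2=1 clk=1 s1=0 s3=1
t17.Δ0 s2=1 clk=1 s1=0 s3=1
t17.Δ1 s2=1 clk=0 s1=0 s3=1
t18.Δ0 s2=1 clk=0 s1=0 s3=1
t18.Δ1 s2=1 clk=1 s1=0 s3=1
t18.Δ2 s2=1 clk=1 s1=1 s3=1
t18.Δ3 s2=1 clk=1 s1=1 s3=0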